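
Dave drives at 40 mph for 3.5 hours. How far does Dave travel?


Use the formula: distance = speed x time
Speed = 40 mph, Time = 3.5 hours
40 x 3.5 = 140 miles

140 miles


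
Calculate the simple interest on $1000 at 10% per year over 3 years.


Use the formula I = P x R x T / 100
P x R x T = 1000 x 10 x 3 = 30000
I = 30000 / 100 = $300

$300


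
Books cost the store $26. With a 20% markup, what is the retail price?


Calculate the markup amount:
20% of $26 = $5.20
Add to cost:
$26 + $5.20 = $31.20

$31.20


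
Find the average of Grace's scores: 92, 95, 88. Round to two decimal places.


Add the scores:
92 + 95 + 88 = 275
Divide by the number of tests:
275 / 3 = 91.6666... ≈ 91.67

91.67


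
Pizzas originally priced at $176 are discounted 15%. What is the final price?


Calculate the discount amount:
15% of $176 = $26.40
Subtract from original:
$176 - $26.40 = $149.60

$149.60


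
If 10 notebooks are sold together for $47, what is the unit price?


Total cost: $47
Number of items: 10
Unit price: $47 / 10 = $4.70

$4.70


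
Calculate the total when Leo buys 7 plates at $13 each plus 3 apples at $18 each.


Cost of plates:
7 x $13 = $91
Cost of apples:
3 x $18 = $54
Add both:
$91 + $54 = $145

$145


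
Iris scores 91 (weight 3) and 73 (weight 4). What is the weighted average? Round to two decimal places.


Weighted sum:
3 x 91 + 4 x 73 = 565
Total weight:
3 + 4 = 7
Weighted average:
565 / 7 = 80.7142... ≈ 80.71

80.71


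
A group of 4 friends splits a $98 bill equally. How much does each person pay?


Total bill: $98
Number of people: 4
Each pays: $98 / 4 = $24.50

$24.50


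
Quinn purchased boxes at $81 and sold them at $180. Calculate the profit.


Selling price = $180
Cost price = $81
Profit = selling price - cost price:
Profit = $180 - $81 = $99

$99


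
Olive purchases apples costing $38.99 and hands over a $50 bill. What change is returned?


Start with the amount paid:
$50
Subtract the price:
$50 - $38.99 = $11.01

$11.01


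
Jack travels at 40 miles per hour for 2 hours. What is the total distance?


Use the formula: distance = speed x time
Speed = 40 mph, Time = 2 hours
40 x 2 = 80 miles

80 miles


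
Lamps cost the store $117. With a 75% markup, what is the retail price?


Calculate the markup amount:
75% of $117 = $87.75
Add to cost:
$117 + $87.75 = $204.75

$204.75


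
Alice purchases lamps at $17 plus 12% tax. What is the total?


Calculate the tax:
12% of $17 = $2.04
Add tax to price:
$17 + $2.04 = $19.04

$19.04


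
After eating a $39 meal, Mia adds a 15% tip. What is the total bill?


Calculate the tip:
15% of $39 = $5.85
Add tip to meal cost:
$39 + $5.85 = $44.85

$44.85


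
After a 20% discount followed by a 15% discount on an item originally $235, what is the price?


First discount:
20% of $235 = $47
Price after first discount:
$235 - $47 = $188
Second discount:
15% of $188 = $28.20
Final price:
$188 - $28.20 = $159.80

$159.80


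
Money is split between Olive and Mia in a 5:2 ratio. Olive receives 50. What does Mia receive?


Find the multiplier:
50 / 5 = 10
Apply to Mia's share:
2 x 10 = 20

20


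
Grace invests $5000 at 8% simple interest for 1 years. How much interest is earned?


Use the formula I = P x R x T / 100
P x R x T = 5000 x 8 x 1 = 40000
I = 40000 / 100 = $400

$400


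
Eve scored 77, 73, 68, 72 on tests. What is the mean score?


Add the scores:
77 + 73 + 68 + 72 = 290
Divide by the number of tests:
290 / 4 = 72.5

72.5


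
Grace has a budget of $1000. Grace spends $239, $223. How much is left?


Add up expenses:
$239 + $223 = $462
Subtract from budget:
$1000 - $462 = $538

$538


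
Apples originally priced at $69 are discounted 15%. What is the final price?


Calculate the discount amount:
15% of $69 = $10.35
Subtract from original:
$69 - $10.35 = $58.65

$58.65


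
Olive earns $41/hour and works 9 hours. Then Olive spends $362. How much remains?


Calculate earnings:
9 x $41 = $369
Subtract spending:
$369 - $362 = $7

$7


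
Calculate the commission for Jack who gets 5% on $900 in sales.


Convert rate to decimal:
5% = 0.05
Multiply by sales:
$900 x 0.05 = $45

$45


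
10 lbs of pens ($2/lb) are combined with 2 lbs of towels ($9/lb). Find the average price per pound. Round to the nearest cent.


Cost of pens:
10 x $2 = $20
Cost of towels:
2 x $9 = $18
Total cost: $20 + $18 = $38
Total weight: 12 lbs
Average: $38 / 12 = $3.1666... ≈ $3.17/lb

$3.17/lb


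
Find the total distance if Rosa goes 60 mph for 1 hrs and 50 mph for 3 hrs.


Leg 1 distance:
60 x 1 = 60 miles
Leg 2 distance:
50 x 3 = 150 miles
Total distance:
60 + 150 = 210 miles

210 miles


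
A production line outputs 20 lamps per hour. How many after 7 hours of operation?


Production rate: 20 lamps per hour
Time: 7 hours
Total: 20 x 7 = 140 lamps

140 lamps


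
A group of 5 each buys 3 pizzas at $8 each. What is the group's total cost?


Cost per person:
3 x $8 = $24
Group total:
5 x $24 = $120

$120


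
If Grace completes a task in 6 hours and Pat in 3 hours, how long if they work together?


Grace's rate: 1/6 of the job per hour
Pat's rate: 1/3 of the job per hour
Combined rate: 1/6 + 1/3 = 1/2 per hour
Time = 1 / (1/2) = 2 hours

2 hours


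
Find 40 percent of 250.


Convert percentage to decimal:
40% = 0.4
Multiply:
250 x 0.4 = 100

100


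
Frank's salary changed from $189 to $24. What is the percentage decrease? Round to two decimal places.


Find the absolute change:
|24 - 189| = 165
Divide by original and multiply by 100:
165 / 189 x 100 = 87.3015...% ≈ 87.3%

87.3%


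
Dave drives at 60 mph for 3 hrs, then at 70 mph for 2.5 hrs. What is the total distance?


Leg 1 distance:
60 x 3 = 180 miles
Leg 2 distance:
70 x 2.5 = 175 miles
Total distance:
180 + 175 = 355 miles

355 miles


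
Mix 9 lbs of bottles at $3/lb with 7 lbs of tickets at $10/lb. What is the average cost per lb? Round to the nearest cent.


Cost of bottles:
9 x $3 = $27
Cost of tickets:
7 x $10 = $70
Total cost: $27 + $70 = $97
Total weight: 16 lbs
Average: $97 / 16 = $6.0625 ≈ $6.06/lb

$6.06/lb


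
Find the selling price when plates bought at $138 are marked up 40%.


Calculate the markup amount:
40% of $138 = $55.20
Add to cost:
$138 + $55.20 = $193.20

$193.20


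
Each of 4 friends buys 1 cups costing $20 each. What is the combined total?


Cost per person:
1 x $20 = $20
Group total:
4 x $20 = $80

$80


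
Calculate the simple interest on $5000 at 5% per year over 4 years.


Use the formula I = P x R x T / 100
P x R x T = 5000 x 5 x 4 = 100000
I = 100000 / 100 = $1000

$1000


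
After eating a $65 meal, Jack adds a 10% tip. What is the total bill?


Calculate the tip:
10% of $65 = $6.50
Add tip to meal cost:
$65 + $6.50 = $71.50

$71.50


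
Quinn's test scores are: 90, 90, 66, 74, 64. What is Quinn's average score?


Add the scores:
90 + 90 + 66 + 74 + 64 = 384
Divide by the number of tests:
384 / 5 = 76.8

76.8


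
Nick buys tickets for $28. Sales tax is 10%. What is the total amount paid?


Calculate the tax:
10% of $28 = $2.80
Add tax to price:
$28 + $2.80 = $30.80

$30.80


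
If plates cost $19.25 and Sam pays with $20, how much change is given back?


Start with the amount paid:
$20
Subtract the price:
$20 - $19.25 = $0.75

$0.75


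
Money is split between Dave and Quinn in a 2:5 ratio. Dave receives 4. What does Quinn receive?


Find the multiplier:
4 / 2 = 2
Apply to Quinn's share:
5 x 2 = 10

10


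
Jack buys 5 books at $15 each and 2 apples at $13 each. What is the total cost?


Cost of books:
5 x $15 = $75
Cost of apples:
2 x $13 = $26
Add both:
$75 + $26 = $101

$101


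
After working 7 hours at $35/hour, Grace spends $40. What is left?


Calculate earnings:
7 x $35 = $245
Subtract spending:
$245 - $40 = $205

$205


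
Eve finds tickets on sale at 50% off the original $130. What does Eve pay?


Calculate the discount amount:
50% of $130 = $65
Subtract from original:
$130 - $65 = $65

$65


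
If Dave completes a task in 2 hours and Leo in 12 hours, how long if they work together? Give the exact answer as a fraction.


Dave's rate: 1/2 of the job per hour
Leo's rate: 1/12 of the job per hour
Combined rate: 1/2 + 1/12 = 7/12 per hour
Time = 1 / (7/12) = 12/7 hours (≈ 1.71 hours)

12/7 hours


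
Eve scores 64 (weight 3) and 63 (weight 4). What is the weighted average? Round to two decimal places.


Weighted sum:
3 x 64 + 4 x 63 = 444
Total weight:
3 + 4 = 7
Weighted average:
444 / 7 = 63.4285... ≈ 63.43

63.43


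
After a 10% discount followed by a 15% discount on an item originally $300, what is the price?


First discount:
10% of $300 = $30
Price after first discount:
$300 - $30 = $270
Second discount:
15% of $270 = $40.50
Final price:
$270 - $40.50 = $229.50

$229.50


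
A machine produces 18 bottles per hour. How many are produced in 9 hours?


Production rate: 18 bottles per hour
Time: 9 hours
Total: 18 x 9 = 162 bottles

162 bottles


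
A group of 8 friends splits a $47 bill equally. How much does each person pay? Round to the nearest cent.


Total bill: $47
Number of people: 8
Each pays: $47 / 8 = $5.875 ≈ $5.88

$5.88


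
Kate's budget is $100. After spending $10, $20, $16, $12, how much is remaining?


Add up expenses:
$10 + $20 + $16 + $12 = $58
Subtract from budget:
$100 - $58 = $42

$42


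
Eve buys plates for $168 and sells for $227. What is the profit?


Selling price = $227
Cost price = $168
Profit = selling price - cost price:
Profit = $227 - $168 = $59

$59


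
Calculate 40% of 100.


Convert percentage to decimal:
40% = 0.4
Multiply:
100 x 0.4 = 40

40


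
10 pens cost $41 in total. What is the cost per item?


Total cost: $41
Number of items: 10
Unit price: $41 / 10 = $4.10

$4.10


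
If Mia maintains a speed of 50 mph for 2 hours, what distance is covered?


Use the formula: distance = speed x time
Speed = 50 mph, Time = 2 hours
50 x 2 = 100 miles

100 miles


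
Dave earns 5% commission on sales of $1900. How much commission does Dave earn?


Convert rate to decimal:
5% = 0.05
Multiply by sales:
$1900 x 0.05 = $95

$95


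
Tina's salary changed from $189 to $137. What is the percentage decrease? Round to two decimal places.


Find the absolute change:
|137 - 189| = 52
Divide by original and multiply by 100:
52 / 189 x 100 = 27.5132...% ≈ 27.51%

27.51%


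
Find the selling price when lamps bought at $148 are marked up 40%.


Calculate the markup amount:
40% of $148 = $59.20
Add to cost:
$148 + $59.20 = $207.20

$207.20


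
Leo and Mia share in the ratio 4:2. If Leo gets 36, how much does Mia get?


Find the multiplier:
36 / 4 = 9
Apply to Mia's share:
2 x 9 = 18

18


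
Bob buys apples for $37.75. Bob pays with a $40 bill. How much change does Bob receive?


Start with the amount paid:
$40
Subtract the price:
$40 - $37.75 = $2.25

$2.25


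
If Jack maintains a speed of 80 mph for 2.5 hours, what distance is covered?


Use the formula: distance = speed x time
Speed = 80 mph, Time = 2.5 hours
80 x 2.5 = 200 miles

200 miles


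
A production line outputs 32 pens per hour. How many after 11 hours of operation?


Production rate: 32 pens per hour
Time: 11 hours
Total: 32 x 11 = 352 pens

352 pens


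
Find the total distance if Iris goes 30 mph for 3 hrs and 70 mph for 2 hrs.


Leg 1 distance:
30 x 3 = 90 miles
Leg 2 distance:
70 x 2 = 140 miles
Total distance:
90 + 140 = 230 miles

230 miles


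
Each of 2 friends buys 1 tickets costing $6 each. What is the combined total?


Cost per person:
1 x $6 = $6
Group total:
2 x $6 = $12

$12


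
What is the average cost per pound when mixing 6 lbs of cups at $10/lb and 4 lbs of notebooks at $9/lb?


Cost of cups:
6 x $10 = $60
Cost of notebooks:
4 x $9 = $36
Total cost: $60 + $36 = $96
Total weight: 10 lbs
Average: $96 / 10 = $9.60/lb

$9.60/lb


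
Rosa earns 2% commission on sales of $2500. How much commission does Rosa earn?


Convert rate to decimal:
2% = 0.02
Multiply by sales:
$2500 x 0.02 = $50

$50


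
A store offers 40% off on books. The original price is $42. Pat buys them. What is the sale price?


Calculate the discount amount:
40% of $42 = $16.80
Subtract from original:
$42 - $16.80 = $25.20

$25.20


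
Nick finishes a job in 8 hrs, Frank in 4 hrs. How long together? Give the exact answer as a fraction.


Nick's rate: 1/8 of the job per hour
Frank's rate: 1/4 of the job per hour
Combined rate: 1/8 + 1/4 = 3/8 per hour
Time = 1 / (3/8) = 8/3 hours (≈ 2.67 hours)

8/3 hours


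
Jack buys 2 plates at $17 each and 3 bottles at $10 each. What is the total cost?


Cost of plates:
2 x $17 = $34
Cost of bottles:
3 x $10 = $30
Add both:
$34 + $30 = $64

$64


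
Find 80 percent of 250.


Convert percentage to decimal:
80% = 0.8
Multiply:
250 x 0.8 = 200

200


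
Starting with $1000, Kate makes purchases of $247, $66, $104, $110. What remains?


Add up expenses:
$247 + $66 + $104 + $110 = $527
Subtract from budget:
$1000 - $527 = $473

$473


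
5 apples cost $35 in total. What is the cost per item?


Total cost: $35
Number of items: 5
Unit price: $35 / 5 = $7

$7


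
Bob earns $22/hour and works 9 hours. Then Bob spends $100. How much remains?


Calculate earnings:
9 x $22 = $198
Subtract spending:
$198 - $100 = $98

$98


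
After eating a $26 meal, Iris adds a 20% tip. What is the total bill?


Calculate the tip:
20% of $26 = $5.20
Add tip to meal cost:
$26 + $5.20 = $31.20

$31.20


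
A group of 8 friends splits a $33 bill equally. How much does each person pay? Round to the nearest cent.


Total bill: $33
Number of people: 8
Each pays: $33 / 8 = $4.125 ≈ $4.13

$4.13


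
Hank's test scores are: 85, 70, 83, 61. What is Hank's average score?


Add the scores:
85 + 70 + 83 + 61 = 299
Divide by the number of tests:
299 / 4 = 74.75

74.75


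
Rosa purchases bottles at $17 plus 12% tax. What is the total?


Calculate the tax:
12% of $17 = $2.04
Add tax to price:
$17 + $2.04 = $19.04

$19.04


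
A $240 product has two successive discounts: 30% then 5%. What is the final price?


First discount:
30% of $240 = $72
Price after first discount:
$240 - $72 = $168
Second discount:
5% of $168 = $8.40
Final price:
$168 - $8.40 = $159.60

$159.60


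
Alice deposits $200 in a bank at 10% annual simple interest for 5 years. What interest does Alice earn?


Use the formula I = P x R x T / 100
P x R x T = 200 x 10 x 5 = 10000
I = 10000 / 100 = $100

$100


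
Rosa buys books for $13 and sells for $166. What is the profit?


Selling price = $166
Cost price = $13
Profit = selling price - cost price:
Profit = $166 - $13 = $153

$153


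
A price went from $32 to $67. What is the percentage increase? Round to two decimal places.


Find the absolute change:
|67 - 32| = 35
Divide by original and multiply by 100:
35 / 32 x 100 = 109.375% ≈ 109.38%

109.38%


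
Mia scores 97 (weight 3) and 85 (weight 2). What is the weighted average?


Weighted sum:
3 x 97 + 2 x 85 = 461
Total weight:
3 + 2 = 5
Weighted average:
461 / 5 = 92.2

92.2


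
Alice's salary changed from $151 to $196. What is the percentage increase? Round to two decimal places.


Find the absolute change:
|196 - 151| = 45
Divide by original and multiply by 100:
45 / 151 x 100 = 29.8013...% ≈ 29.8%

29.8%


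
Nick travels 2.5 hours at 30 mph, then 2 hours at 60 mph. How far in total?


Leg 1 distance:
30 x 2.5 = 75 miles
Leg 2 distance:
60 x 2 = 120 miles
Total distance:
75 + 120 = 195 miles

195 miles


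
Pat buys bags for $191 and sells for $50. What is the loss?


Selling price = $50
Cost price = $191
Loss = cost price - selling price:
Loss = $191 - $50 = $141

$141


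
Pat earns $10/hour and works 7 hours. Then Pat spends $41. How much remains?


Calculate earnings:
7 x $10 = $70
Subtract spending:
$70 - $41 = $29

$29


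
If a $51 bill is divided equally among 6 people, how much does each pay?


Total bill: $51
Number of people: 6
Each pays: $51 / 6 = $8.50

$8.50


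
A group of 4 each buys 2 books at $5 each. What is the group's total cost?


Cost per person:
2 x $5 = $10
Group total:
4 x $10 = $40

$40


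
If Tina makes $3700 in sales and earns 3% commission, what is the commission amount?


Convert rate to decimal:
3% = 0.03
Multiply by sales:
$3700 x 0.03 = $111

$111


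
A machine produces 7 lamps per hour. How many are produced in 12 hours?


Production rate: 7 lamps per hour
Time: 12 hours
Total: 7 x 12 = 84 lamps

84 lamps


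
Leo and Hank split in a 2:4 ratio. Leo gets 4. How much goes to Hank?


Find the multiplier:
4 / 2 = 2
Apply to Hank's share:
4 x 2 = 8

8


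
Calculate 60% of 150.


Convert percentage to decimal:
60% = 0.6
Multiply:
150 x 0.6 = 90

90


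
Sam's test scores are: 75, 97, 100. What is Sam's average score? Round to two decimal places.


Add the scores:
75 + 97 + 100 = 272
Divide by the number of tests:
272 / 3 = 90.6666... ≈ 90.67

90.67


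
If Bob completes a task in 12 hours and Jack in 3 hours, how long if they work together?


Bob's rate: 1/12 of the job per hour
Jack's rate: 1/3 of the job per hour
Combined rate: 1/12 + 1/3 = 5/12 per hour
Time = 1 / (5/12) = 12/5 = 2.4 hours

2.4 hours


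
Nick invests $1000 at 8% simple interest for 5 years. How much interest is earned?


Use the formula I = P x R x T / 100
P x R x T = 1000 x 8 x 5 = 40000
I = 40000 / 100 = $400

$400


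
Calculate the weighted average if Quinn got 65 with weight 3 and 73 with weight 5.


Weighted sum:
3 x 65 + 5 x 73 = 560
Total weight:
3 + 5 = 8
Weighted average:
560 / 8 = 70

70


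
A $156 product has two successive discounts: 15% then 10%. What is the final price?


First discount:
15% of $156 = $23.40
Price after first discount:
$156 - $23.40 = $132.60
Second discount:
10% of $132.60 = $13.26
Final price:
$132.60 - $13.26 = $119.34

$119.34


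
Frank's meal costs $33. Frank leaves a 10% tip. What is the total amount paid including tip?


Calculate the tip:
10% of $33 = $3.30
Add tip to meal cost:
$33 + $3.30 = $36.30

$36.30


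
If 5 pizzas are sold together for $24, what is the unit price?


Total cost: $24
Number of items: 5
Unit price: $24 / 5 = $4.80

$4.80


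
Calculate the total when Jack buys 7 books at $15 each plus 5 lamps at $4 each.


Cost of books:
7 x $15 = $105
Cost of lamps:
5 x $4 = $20
Add both:
$105 + $20 = $125

$125


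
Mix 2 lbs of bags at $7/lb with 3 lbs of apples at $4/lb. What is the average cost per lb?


Cost of bags:
2 x $7 = $14
Cost of apples:
3 x $4 = $12
Total cost: $14 + $12 = $26
Total weight: 5 lbs
Average: $26 / 5 = $5.20/lb

$5.20/lb


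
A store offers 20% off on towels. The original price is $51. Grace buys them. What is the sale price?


Calculate the discount amount:
20% of $51 = $10.20
Subtract from original:
$51 - $10.20 = $40.80

$40.80


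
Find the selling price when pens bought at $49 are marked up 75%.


Calculate the markup amount:
75% of $49 = $36.75
Add to cost:
$49 + $36.75 = $85.75

$85.75


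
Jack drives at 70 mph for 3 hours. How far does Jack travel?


Use the formula: distance = speed x time
Speed = 70 mph, Time = 3 hours
70 x 3 = 210 miles

210 miles


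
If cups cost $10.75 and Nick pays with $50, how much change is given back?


Start with the amount paid:
$50
Subtract the price:
$50 - $10.75 = $39.25

$39.25


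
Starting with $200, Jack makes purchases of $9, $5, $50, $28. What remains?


Add up expenses:
$9 + $5 + $50 + $28 = $92
Subtract from budget:
$200 - $92 = $108

$108


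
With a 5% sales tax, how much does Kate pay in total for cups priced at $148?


Calculate the tax:
5% of $148 = $7.40
Add tax to price:
$148 + $7.40 = $155.40

$155.40


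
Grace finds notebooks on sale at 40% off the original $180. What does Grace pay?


Calculate the discount amount:
40% of $180 = $72
Subtract from original:
$180 - $72 = $108

$108


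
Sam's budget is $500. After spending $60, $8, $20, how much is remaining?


Add up expenses:
$60 + $8 + $20 = $88
Subtract from budget:
$500 - $88 = $412

$412


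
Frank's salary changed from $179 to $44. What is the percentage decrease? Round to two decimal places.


Find the absolute change:
|44 - 179| = 135
Divide by original and multiply by 100:
135 / 179 x 100 = 75.4189...% ≈ 75.42%

75.42%


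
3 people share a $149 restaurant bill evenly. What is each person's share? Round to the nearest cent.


Total bill: $149
Number of people: 3
Each pays: $149 / 3 = $49.6666... ≈ $49.67

$49.67


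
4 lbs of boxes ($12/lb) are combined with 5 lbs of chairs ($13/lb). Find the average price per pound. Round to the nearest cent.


Cost of boxes:
4 x $12 = $48
Cost of chairs:
5 x $13 = $65
Total cost: $48 + $65 = $113
Total weight: 9 lbs
Average: $113 / 9 = $12.5555... ≈ $12.56/lb

$12.56/lb


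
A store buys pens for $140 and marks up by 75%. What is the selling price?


Calculate the markup amount:
75% of $140 = $105
Add to cost:
$140 + $105 = $245

$245


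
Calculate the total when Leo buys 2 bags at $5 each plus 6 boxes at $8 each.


Cost of bags:
2 x $5 = $10
Cost of boxes:
6 x $8 = $48
Add both:
$10 + $48 = $58

$58


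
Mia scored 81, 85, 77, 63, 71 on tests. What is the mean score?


Add the scores:
81 + 85 + 77 + 63 + 71 = 377
Divide by the number of tests:
377 / 5 = 75.4

75.4


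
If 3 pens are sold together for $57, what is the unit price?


Total cost: $57
Number of items: 3
Unit price: $57 / 3 = $19

$19


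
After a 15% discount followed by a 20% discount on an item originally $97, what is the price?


First discount:
15% of $97 = $14.55
Price after first discount:
$97 - $14.55 = $82.45
Second discount:
20% of $82.45 = $16.49
Final price:
$82.45 - $16.49 = $65.96

$65.96


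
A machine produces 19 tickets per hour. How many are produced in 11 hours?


Production rate: 19 tickets per hour
Time: 11 hours
Total: 19 x 11 = 209 tickets

209 tickets


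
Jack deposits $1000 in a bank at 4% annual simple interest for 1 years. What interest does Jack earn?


Use the formula I = P x R x T / 100
P x R x T = 1000 x 4 x 1 = 4000
I = 4000 / 100 = $40

$40


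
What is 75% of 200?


Convert percentage to decimal:
75% = 0.75
Multiply:
200 x 0.75 = 150

150


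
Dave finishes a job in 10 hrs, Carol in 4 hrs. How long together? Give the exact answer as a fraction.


Dave's rate: 1/10 of the job per hour
Carol's rate: 1/4 of the job per hour
Combined rate: 1/10 + 1/4 = 7/20 per hour
Time = 1 / (7/20) = 20/7 hours (≈ 2.86 hours)

20/7 hours


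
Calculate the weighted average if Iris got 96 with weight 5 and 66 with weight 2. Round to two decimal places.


Weighted sum:
5 x 96 + 2 x 66 = 612
Total weight:
5 + 2 = 7
Weighted average:
612 / 7 = 87.4285... ≈ 87.43

87.43


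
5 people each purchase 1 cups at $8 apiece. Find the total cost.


Cost per person:
1 x $8 = $8
Group total:
5 x $8 = $40

$40


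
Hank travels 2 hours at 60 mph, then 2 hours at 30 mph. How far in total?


Leg 1 distance:
60 x 2 = 120 miles
Leg 2 distance:
30 x 2 = 60 miles
Total distance:
120 + 60 = 180 miles

180 miles


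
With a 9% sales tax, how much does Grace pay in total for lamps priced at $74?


Calculate the tax:
9% of $74 = $6.66
Add tax to price:
$74 + $6.66 = $80.66

$80.66


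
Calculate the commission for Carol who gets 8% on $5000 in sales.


Convert rate to decimal:
8% = 0.08
Multiply by sales:
$5000 x 0.08 = $400

$400


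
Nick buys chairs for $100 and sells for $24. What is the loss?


Selling price = $24
Cost price = $100
Loss = cost price - selling price:
Loss = $100 - $24 = $76

$76


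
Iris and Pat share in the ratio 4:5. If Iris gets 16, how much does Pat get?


Find the multiplier:
16 / 4 = 4
Apply to Pat's share:
5 x 4 = 20

20


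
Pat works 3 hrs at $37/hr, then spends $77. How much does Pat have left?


Calculate earnings:
3 x $37 = $111
Subtract spending:
$111 - $77 = $34

$34


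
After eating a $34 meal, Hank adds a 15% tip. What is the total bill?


Calculate the tip:
15% of $34 = $5.10
Add tip to meal cost:
$34 + $5.10 = $39.10

$39.10


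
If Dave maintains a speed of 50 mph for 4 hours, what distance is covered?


Use the formula: distance = speed x time
Speed = 50 mph, Time = 4 hours
50 x 4 = 200 miles

200 miles


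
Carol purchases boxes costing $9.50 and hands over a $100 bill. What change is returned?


Start with the amount paid:
$100
Subtract the price:
$100 - $9.50 = $90.50

$90.50


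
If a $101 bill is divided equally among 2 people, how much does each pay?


Total bill: $101
Number of people: 2
Each pays: $101 / 2 = $50.50

$50.50


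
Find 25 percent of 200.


Convert percentage to decimal:
25% = 0.25
Multiply:
200 x 0.25 = 50

50


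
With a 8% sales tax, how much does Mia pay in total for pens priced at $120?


Calculate the tax:
8% of $120 = $9.60
Add tax to price:
$120 + $9.60 = $129.60

$129.60


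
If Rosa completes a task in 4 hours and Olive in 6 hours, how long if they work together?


Rosa's rate: 1/4 of the job per hour
Olive's rate: 1/6 of the job per hour
Combined rate: 1/4 + 1/6 = 5/12 per hour
Time = 1 / (5/12) = 12/5 = 2.4 hours

2.4 hours


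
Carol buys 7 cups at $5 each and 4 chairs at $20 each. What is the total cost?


Cost of cups:
7 x $5 = $35
Cost of chairs:
4 x $20 = $80
Add both:
$35 + $80 = $115

$115


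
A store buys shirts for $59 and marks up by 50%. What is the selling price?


Calculate the markup amount:
50% of $59 = $29.50
Add to cost:
$59 + $29.50 = $88.50

$88.50


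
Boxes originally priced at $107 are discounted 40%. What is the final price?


Calculate the discount amount:
40% of $107 = $42.80
Subtract from original:
$107 - $42.80 = $64.20

$64.20


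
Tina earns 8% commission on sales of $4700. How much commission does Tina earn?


Convert rate to decimal:
8% = 0.08
Multiply by sales:
$4700 x 0.08 = $376

$376


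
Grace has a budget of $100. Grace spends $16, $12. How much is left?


Add up expenses:
$16 + $12 = $28
Subtract from budget:
$100 - $28 = $72

$72


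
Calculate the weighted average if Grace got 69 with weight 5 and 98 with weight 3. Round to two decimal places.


Weighted sum:
5 x 69 + 3 x 98 = 639
Total weight:
5 + 3 = 8
Weighted average:
639 / 8 = 79.875 ≈ 79.88

79.88


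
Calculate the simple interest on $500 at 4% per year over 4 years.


Use the formula I = P x R x T / 100
P x R x T = 500 x 4 x 4 = 8000
I = 8000 / 100 = $80

$80


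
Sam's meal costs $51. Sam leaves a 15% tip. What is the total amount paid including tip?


Calculate the tip:
15% of $51 = $7.65
Add tip to meal cost:
$51 + $7.65 = $58.65

$58.65


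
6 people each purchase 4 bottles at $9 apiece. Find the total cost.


Cost per person:
4 x $9 = $36
Group total:
6 x $36 = $216

$216


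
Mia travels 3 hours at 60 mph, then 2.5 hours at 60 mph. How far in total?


Leg 1 distance:
60 x 3 = 180 miles
Leg 2 distance:
60 x 2.5 = 150 miles
Total distance:
180 + 150 = 330 miles

330 miles


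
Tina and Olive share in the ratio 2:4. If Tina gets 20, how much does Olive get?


Find the multiplier:
20 / 2 = 10
Apply to Olive's share:
4 x 10 = 40

40


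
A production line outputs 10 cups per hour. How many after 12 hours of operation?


Production rate: 10 cups per hour
Time: 12 hours
Total: 10 x 12 = 120 cups

120 cups


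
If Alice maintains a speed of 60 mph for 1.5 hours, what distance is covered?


Use the formula: distance = speed x time
Speed = 60 mph, Time = 1.5 hours
60 x 1.5 = 90 miles

90 miles


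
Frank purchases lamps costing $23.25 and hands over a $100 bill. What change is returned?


Start with the amount paid:
$100
Subtract the price:
$100 - $23.25 = $76.75

$76.75


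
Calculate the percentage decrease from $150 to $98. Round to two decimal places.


Find the absolute change:
|98 - 150| = 52
Divide by original and multiply by 100:
52 / 150 x 100 = 34.6666...% ≈ 34.67%

34.67%


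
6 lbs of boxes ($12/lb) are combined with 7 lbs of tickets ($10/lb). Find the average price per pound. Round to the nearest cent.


Cost of boxes:
6 x $12 = $72
Cost of tickets:
7 x $10 = $70
Total cost: $72 + $70 = $142
Total weight: 13 lbs
Average: $142 / 13 = $10.9230... ≈ $10.92/lb

$10.92/lb


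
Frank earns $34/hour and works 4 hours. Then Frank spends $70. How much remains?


Calculate earnings:
4 x $34 = $136
Subtract spending:
$136 - $70 = $66

$66


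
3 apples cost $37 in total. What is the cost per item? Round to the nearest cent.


Total cost: $37
Number of items: 3
Unit price: $37 / 3 = $12.3333... ≈ $12.33

$12.33


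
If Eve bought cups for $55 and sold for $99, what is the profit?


Selling price = $99
Cost price = $55
Profit = selling price - cost price:
Profit = $99 - $55 = $44

$44


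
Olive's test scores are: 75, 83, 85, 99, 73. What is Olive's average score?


Add the scores:
75 + 83 + 85 + 99 + 73 = 415
Divide by the number of tests:
415 / 5 = 83

83


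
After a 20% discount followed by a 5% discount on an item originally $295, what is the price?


First discount:
20% of $295 = $59
Price after first discount:
$295 - $59 = $236
Second discount:
5% of $236 = $11.80
Final price:
$236 - $11.80 = $224.20

$224.20


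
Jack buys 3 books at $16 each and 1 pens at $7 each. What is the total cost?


Cost of books:
3 x $16 = $48
Cost of pens:
1 x $7 = $7
Add both:
$48 + $7 = $55

$55


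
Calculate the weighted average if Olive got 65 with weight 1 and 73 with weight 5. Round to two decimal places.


Weighted sum:
1 x 65 + 5 x 73 = 430
Total weight:
1 + 5 = 6
Weighted average:
430 / 6 = 71.6666... ≈ 71.67

71.67


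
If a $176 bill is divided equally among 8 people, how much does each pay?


Total bill: $176
Number of people: 8
Each pays: $176 / 8 = $22

$22


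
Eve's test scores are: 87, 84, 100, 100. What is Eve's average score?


Add the scores:
87 + 84 + 100 + 100 = 371
Divide by the number of tests:
371 / 4 = 92.75

92.75


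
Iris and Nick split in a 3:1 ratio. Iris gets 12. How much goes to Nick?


Find the multiplier:
12 / 3 = 4
Apply to Nick's share:
1 x 4 = 4

4


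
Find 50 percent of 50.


Convert percentage to decimal:
50% = 0.5
Multiply:
50 x 0.5 = 25

25


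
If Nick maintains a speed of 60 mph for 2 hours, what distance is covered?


Use the formula: distance = speed x time
Speed = 60 mph, Time = 2 hours
60 x 2 = 120 miles

120 miles


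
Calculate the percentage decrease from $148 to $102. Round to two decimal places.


Find the absolute change:
|102 - 148| = 46
Divide by original and multiply by 100:
46 / 148 x 100 = 31.0810...% ≈ 31.08%

31.08%


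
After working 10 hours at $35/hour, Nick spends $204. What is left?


Calculate earnings:
10 x $35 = $350
Subtract spending:
$350 - $204 = $146

$146


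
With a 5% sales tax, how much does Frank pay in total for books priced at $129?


Calculate the tax:
5% of $129 = $6.45
Add tax to price:
$129 + $6.45 = $135.45

$135.45


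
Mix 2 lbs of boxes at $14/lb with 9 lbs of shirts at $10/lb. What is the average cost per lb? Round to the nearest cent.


Cost of boxes:
2 x $14 = $28
Cost of shirts:
9 x $10 = $90
Total cost: $28 + $90 = $118
Total weight: 11 lbs
Average: $118 / 11 = $10.7272... ≈ $10.73/lb

$10.73/lb


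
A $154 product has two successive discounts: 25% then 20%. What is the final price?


First discount:
25% of $154 = $38.50
Price after first discount:
$154 - $38.50 = $115.50
Second discount:
20% of $115.50 = $23.10
Final price:
$115.50 - $23.10 = $92.40

$92.40


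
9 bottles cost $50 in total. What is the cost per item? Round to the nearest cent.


Total cost: $50
Number of items: 9
Unit price: $50 / 9 = $5.5555... ≈ $5.56

$5.56


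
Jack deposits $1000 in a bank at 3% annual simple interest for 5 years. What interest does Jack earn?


Use the formula I = P x R x T / 100
P x R x T = 1000 x 3 x 5 = 15000
I = 15000 / 100 = $150

$150


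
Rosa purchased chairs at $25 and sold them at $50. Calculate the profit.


Selling price = $50
Cost price = $25
Profit = selling price - cost price:
Profit = $50 - $25 = $25

$25


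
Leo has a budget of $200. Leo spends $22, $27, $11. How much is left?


Add up expenses:
$22 + $27 + $11 = $60
Subtract from budget:
$200 - $60 = $140

$140


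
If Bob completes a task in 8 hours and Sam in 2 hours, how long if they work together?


Bob's rate: 1/8 of the job per hour
Sam's rate: 1/2 of the job per hour
Combined rate: 1/8 + 1/2 = 5/8 per hour
Time = 1 / (5/8) = 8/5 = 1.6 hours

1.6 hours


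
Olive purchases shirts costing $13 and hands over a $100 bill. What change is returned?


Start with the amount paid:
$100
Subtract the price:
$100 - $13 = $87

$87


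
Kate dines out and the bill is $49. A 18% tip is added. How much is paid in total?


Calculate the tip:
18% of $49 = $8.82
Add tip to meal cost:
$49 + $8.82 = $57.82

$57.82


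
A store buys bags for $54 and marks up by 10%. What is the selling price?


Calculate the markup amount:
10% of $54 = $5.40
Add to cost:
$54 + $5.40 = $59.40

$59.40


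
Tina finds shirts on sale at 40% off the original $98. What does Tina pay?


Calculate the discount amount:
40% of $98 = $39.20
Subtract from original:
$98 - $39.20 = $58.80

$58.80


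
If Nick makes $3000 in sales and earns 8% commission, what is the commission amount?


Convert rate to decimal:
8% = 0.08
Multiply by sales:
$3000 x 0.08 = $240

$240


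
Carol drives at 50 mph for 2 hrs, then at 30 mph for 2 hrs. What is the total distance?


Leg 1 distance:
50 x 2 = 100 miles
Leg 2 distance:
30 x 2 = 60 miles
Total distance:
100 + 60 = 160 miles

160 miles


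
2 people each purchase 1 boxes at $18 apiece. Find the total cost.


Cost per person:
1 x $18 = $18
Group total:
2 x $18 = $36

$36


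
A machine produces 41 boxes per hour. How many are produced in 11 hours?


Production rate: 41 boxes per hour
Time: 11 hours
Total: 41 x 11 = 451 boxes

451 boxes


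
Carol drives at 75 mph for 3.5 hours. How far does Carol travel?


Use the formula: distance = speed x time
Speed = 75 mph, Time = 3.5 hours
75 x 3.5 = 262.5 miles

262.5 miles


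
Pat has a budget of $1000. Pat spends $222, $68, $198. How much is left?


Add up expenses:
$222 + $68 + $198 = $488
Subtract from budget:
$1000 - $488 = $512

$512


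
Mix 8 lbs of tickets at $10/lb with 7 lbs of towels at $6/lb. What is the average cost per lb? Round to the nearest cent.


Cost of tickets:
8 x $10 = $80
Cost of towels:
7 x $6 = $42
Total cost: $80 + $42 = $122
Total weight: 15 lbs
Average: $122 / 15 = $8.1333... ≈ $8.13/lb

$8.13/lb


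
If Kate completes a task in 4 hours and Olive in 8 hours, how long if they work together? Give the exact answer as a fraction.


Kate's rate: 1/4 of the job per hour
Olive's rate: 1/8 of the job per hour
Combined rate: 1/4 + 1/8 = 3/8 per hour
Time = 1 / (3/8) = 8/3 hours (≈ 2.67 hours)

8/3 hours


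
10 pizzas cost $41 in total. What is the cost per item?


Total cost: $41
Number of items: 10
Unit price: $41 / 10 = $4.10

$4.10


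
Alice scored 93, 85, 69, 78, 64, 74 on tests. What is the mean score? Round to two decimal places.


Add the scores:
93 + 85 + 69 + 78 + 64 + 74 = 463
Divide by the number of tests:
463 / 6 = 77.1666... ≈ 77.17

77.17


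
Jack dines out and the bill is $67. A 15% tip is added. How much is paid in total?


Calculate the tip:
15% of $67 = $10.05
Add tip to meal cost:
$67 + $10.05 = $77.05

$77.05


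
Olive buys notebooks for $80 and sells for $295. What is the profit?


Selling price = $295
Cost price = $80
Profit = selling price - cost price:
Profit = $295 - $80 = $215

$215


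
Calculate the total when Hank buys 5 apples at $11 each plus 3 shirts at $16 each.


Cost of apples:
5 x $11 = $55
Cost of shirts:
3 x $16 = $48
Add both:
$55 + $48 = $103

$103


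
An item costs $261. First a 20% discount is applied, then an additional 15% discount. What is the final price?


First discount:
20% of $261 = $52.20
Price after first discount:
$261 - $52.20 = $208.80
Second discount:
15% of $208.80 = $31.32
Final price:
$208.80 - $31.32 = $177.48

$177.48


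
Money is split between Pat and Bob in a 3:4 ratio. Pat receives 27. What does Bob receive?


Find the multiplier:
27 / 3 = 9
Apply to Bob's share:
4 x 9 = 36

36


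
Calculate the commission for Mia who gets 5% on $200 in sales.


Convert rate to decimal:
5% = 0.05
Multiply by sales:
$200 x 0.05 = $10

$10


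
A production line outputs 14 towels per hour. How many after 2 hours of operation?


Production rate: 14 towels per hour
Time: 2 hours
Total: 14 x 2 = 28 towels

28 towels


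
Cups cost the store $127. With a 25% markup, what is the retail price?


Calculate the markup amount:
25% of $127 = $31.75
Add to cost:
$127 + $31.75 = $158.75

$158.75


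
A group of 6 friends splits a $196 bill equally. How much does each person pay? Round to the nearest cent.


Total bill: $196
Number of people: 6
Each pays: $196 / 6 = $32.6666... ≈ $32.67

$32.67


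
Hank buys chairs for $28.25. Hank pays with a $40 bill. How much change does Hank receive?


Start with the amount paid:
$40
Subtract the price:
$40 - $28.25 = $11.75

$11.75


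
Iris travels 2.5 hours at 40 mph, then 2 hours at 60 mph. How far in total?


Leg 1 distance:
40 x 2.5 = 100 miles
Leg 2 distance:
60 x 2 = 120 miles
Total distance:
100 + 120 = 220 miles

220 miles


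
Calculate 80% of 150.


Convert percentage to decimal:
80% = 0.8
Multiply:
150 x 0.8 = 120

120


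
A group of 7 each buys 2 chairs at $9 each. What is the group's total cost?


Cost per person:
2 x $9 = $18
Group total:
7 x $18 = $126

$126


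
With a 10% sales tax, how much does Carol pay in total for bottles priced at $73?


Calculate the tax:
10% of $73 = $7.30
Add tax to price:
$73 + $7.30 = $80.30

$80.30


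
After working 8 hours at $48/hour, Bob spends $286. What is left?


Calculate earnings:
8 x $48 = $384
Subtract spending:
$384 - $286 = $98

$98


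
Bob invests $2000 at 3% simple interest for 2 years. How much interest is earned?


Use the formula I = P x R x T / 100
P x R x T = 2000 x 3 x 2 = 12000
I = 12000 / 100 = $120

$120


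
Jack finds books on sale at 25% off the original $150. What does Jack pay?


Calculate the discount amount:
25% of $150 = $37.50
Subtract from original:
$150 - $37.50 = $112.50

$112.50


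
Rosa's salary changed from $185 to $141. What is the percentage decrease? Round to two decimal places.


Find the absolute change:
|141 - 185| = 44
Divide by original and multiply by 100:
44 / 185 x 100 = 23.7837...% ≈ 23.78%

23.78%


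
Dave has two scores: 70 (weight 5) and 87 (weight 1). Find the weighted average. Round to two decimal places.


Weighted sum:
5 x 70 + 1 x 87 = 437
Total weight:
5 + 1 = 6
Weighted average:
437 / 6 = 72.8333... ≈ 72.83

72.83


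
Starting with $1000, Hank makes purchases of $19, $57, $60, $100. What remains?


Add up expenses:
$19 + $57 + $60 + $100 = $236
Subtract from budget:
$1000 - $236 = $764

$764
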